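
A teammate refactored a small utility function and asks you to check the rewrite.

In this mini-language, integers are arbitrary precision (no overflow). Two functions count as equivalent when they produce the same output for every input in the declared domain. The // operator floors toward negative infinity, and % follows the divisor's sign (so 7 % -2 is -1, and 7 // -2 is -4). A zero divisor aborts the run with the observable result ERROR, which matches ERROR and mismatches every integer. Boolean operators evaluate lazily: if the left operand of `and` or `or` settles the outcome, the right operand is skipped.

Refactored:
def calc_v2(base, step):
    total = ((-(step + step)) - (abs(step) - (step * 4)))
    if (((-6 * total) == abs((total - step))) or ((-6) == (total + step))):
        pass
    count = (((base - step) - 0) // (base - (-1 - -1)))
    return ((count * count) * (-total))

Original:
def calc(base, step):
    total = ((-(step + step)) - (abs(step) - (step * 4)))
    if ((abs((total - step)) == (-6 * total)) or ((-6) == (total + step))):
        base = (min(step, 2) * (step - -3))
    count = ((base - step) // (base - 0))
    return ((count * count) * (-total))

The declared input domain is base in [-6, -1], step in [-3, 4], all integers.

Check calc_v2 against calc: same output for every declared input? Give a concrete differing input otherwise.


The rewrite breaks on base=-6, step=0, where the results are ERROR and 0.
calc: total=0, then ((abs((total - step)) == (-6 * total)) or ((-6) == (total + step))) is true, then base=0, then a zero divisor aborts: ERROR
calc_v2: total=0, then (((-6 * total) == abs((total - step))) or ((-6) == (total + step))) is true, then count=1, then returns 0
verdict: not equivalent; witness: base=-6, step=0


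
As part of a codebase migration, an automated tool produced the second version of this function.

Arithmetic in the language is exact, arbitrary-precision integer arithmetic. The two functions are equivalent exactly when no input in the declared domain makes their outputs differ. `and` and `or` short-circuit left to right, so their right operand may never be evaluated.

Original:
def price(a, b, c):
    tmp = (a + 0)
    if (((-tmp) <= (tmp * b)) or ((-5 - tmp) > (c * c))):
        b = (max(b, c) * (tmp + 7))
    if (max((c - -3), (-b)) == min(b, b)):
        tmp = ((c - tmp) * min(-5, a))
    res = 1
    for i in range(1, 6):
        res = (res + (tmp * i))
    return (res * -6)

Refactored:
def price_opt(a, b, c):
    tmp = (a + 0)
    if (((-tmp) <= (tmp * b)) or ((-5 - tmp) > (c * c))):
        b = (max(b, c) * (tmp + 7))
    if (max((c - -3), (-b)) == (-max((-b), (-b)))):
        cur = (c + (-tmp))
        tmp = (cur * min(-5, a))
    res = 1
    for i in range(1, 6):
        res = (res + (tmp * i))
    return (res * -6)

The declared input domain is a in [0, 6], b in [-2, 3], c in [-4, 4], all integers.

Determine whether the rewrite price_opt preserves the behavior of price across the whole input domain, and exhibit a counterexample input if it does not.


This is a faithful refactor — statement counts differ; also local variable names differ; also arithmetic usage differs; also min/max/abs usage differs, but the computed results match everywhere.
Tracing a=5, b=1, c=1: price: tmp := 5 | (((-tmp) <= (tmp * b)) or ((-5 - tmp) > (c * c))): true | b := 12 | (max((c - -3), (-b)) == min(b, b)): false | res := 1 | iter i=1: | res := 6 | iter i=2: | res := 16 | iter i=3: | res := 31 | iter i=4: | res := 51 | iter i=5: | res := 76 | result -456 | price_opt: tmp := 5 | (((-tmp) <= (tmp * b)) or ((-5 - tmp) > (c * c))): true | b := 12 | (max((c - -3), (-b)) == (-max((-b), (-b)))): false | res := 1 | iter i=1: | res := 6 | iter i=2: | res := 16 | iter i=3: | res := 31 | iter i=4: | res := 51 | iter i=5: | res := 76 | result -456 — matching result -456.
Across all 378 domain points the two functions coincide.
verdict: equivalent


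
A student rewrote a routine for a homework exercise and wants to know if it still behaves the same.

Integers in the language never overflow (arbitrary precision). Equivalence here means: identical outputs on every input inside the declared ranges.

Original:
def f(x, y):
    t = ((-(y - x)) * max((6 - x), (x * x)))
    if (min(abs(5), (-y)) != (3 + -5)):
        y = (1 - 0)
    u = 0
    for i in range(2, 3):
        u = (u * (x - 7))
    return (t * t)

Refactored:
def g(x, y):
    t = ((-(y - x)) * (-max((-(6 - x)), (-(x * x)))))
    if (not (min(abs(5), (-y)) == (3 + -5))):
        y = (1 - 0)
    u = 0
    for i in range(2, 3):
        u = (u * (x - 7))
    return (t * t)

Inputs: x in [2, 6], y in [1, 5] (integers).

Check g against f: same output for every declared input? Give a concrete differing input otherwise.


Try x=3, y=1.
f: t = 18; (min(abs(5), (-y)) != (3 + -5)) -> true; y = 1; u = 0; [i=2]; u = 0; return 324
g: t = 6; (not (min(abs(5), (-y)) == (3 + -5))) -> true; y = 1; u = 0; [i=2]; u = 0; return 36
324 and 36 differ, so these are not the same function on this domain.
verdict: not equivalent; witness: x=3, y=1


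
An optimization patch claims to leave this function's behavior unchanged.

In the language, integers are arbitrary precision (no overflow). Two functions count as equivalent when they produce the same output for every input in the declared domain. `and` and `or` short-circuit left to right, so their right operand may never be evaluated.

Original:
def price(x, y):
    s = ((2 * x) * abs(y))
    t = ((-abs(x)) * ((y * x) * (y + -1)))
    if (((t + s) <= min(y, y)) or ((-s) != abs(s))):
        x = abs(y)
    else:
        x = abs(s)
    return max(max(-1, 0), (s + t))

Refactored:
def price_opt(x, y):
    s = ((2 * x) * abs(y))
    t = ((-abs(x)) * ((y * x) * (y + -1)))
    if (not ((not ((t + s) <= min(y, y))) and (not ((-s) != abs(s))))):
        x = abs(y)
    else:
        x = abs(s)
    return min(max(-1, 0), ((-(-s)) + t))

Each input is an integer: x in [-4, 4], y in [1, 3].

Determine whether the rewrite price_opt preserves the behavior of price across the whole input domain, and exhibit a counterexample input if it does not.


x=-4, y=1 yields 0 from price but -8 from price_opt.
verdict: not equivalent; witness: x=-4, y=1


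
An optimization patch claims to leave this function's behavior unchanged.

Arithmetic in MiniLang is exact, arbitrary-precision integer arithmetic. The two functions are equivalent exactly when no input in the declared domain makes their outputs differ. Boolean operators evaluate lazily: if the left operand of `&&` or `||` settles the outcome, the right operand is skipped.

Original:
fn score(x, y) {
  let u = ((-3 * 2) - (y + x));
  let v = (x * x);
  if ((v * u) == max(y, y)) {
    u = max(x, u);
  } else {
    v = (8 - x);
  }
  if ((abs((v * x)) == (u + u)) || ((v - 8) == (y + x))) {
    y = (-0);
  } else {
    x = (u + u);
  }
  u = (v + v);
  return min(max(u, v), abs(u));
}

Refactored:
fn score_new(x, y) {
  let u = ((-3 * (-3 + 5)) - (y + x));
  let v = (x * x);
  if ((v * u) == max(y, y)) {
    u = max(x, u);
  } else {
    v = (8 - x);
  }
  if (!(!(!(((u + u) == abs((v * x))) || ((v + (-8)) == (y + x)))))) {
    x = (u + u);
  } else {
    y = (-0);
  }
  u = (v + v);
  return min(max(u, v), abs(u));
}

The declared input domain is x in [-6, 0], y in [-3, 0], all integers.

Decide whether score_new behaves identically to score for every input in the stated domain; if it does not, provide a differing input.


Behavior is preserved: although arithmetic usage differs, constant usage differs, boolean connective usage differs, the outputs never diverge.
Tracing x=-3, y=-3: score: u = 0; v = 9; ((v * u) == max(y, y)) -> false; v = 11; ((abs((v * x)) == (u + u)) || ((v - 8) == (y + x))) -> false; x = 0; u = 22; return 22 | score_new: u = 0; v = 9; ((v * u) == max(y, y)) -> false; v = 11; (!(!(!(((u + u) == abs((v * x))) || ((v + (-8)) == (y + x)))))) -> true; x = 0; u = 22; return 22 — matching result 22.
An exhaustive pass over the 28 declared inputs shows identical outputs.
verdict: equivalent


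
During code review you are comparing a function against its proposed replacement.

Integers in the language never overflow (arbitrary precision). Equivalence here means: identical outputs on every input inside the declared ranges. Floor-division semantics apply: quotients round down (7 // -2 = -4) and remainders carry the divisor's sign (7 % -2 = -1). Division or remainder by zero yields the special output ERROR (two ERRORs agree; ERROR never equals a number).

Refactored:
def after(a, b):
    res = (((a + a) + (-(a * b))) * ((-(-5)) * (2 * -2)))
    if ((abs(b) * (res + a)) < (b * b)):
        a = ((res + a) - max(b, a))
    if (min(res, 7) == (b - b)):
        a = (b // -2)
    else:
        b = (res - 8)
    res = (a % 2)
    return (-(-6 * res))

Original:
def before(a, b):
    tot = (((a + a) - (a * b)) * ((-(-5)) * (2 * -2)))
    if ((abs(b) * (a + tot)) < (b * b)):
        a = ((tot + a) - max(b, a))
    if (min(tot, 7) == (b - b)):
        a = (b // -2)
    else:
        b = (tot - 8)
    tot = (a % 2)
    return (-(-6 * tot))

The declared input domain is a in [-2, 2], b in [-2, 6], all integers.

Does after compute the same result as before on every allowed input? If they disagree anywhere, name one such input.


The two versions differ — the changes include local variable names differ; also arithmetic usage differs.
Tracing a=0, b=3: before: tot = 0; ((abs(b) * (a + tot)) < (b * b)) -> true; a = -3; (min(tot, 7) == (b - b)) -> true; a = -2; tot = 0; return 0 | after: res = 0; ((abs(b) * (res + a)) < (b * b)) -> true; a = -3; (min(res, 7) == (b - b)) -> true; a = -2; res = 0; return 0 — matching result 0.
Sweeping the whole domain (45 inputs) finds no disagreement.
verdict: equivalent


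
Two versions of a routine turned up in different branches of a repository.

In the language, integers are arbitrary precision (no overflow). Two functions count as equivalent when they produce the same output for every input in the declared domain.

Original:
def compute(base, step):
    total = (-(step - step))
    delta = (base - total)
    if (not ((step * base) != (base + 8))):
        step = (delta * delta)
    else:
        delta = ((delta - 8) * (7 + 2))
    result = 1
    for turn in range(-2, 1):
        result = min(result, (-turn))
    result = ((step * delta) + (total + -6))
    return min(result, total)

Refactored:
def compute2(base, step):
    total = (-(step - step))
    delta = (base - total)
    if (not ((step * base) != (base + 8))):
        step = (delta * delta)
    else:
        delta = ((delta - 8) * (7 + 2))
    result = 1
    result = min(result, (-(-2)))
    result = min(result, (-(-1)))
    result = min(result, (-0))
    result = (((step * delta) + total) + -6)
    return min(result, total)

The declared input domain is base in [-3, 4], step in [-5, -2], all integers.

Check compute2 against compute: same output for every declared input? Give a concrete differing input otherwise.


Behavior is preserved: although local variable names differ; loop structure differs; constant usage differs; statement counts differ; min/max/abs usage differs, the outputs never diverge.
Tracing base=4, step=-3: compute: total = 0; delta = 4; (not ((step * base) != (base + 8))) -> false; delta = -36; result = 1; [turn=-2]; result = 1; [turn=-1]; result = 1; [turn=0]; result = 0; result = 102; return 0 | compute2: total = 0; delta = 4; (not ((step * base) != (base + 8))) -> false; delta = -36; result = 1; result = 1; result = 1; result = 0; result = 102; return 0 — matching result 0.
Every one of the 32 inputs gives matching results.
verdict: equivalent


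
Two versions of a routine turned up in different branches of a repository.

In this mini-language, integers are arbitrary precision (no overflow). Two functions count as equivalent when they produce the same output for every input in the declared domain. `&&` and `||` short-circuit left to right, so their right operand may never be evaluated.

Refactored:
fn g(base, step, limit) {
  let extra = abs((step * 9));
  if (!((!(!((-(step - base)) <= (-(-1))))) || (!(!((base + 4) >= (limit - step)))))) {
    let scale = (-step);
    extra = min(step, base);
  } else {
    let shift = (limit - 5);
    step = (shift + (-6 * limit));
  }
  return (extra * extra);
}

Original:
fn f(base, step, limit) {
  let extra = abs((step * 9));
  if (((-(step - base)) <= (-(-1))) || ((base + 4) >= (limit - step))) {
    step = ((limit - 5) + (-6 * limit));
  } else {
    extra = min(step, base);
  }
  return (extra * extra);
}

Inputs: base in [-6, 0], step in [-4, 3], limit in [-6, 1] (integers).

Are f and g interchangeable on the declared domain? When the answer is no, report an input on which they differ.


Changes here: statement counts differ; also boolean connective usage differs; also local variable names differ; the full 448-point sweep finds no disagreement.
verdict: equivalent


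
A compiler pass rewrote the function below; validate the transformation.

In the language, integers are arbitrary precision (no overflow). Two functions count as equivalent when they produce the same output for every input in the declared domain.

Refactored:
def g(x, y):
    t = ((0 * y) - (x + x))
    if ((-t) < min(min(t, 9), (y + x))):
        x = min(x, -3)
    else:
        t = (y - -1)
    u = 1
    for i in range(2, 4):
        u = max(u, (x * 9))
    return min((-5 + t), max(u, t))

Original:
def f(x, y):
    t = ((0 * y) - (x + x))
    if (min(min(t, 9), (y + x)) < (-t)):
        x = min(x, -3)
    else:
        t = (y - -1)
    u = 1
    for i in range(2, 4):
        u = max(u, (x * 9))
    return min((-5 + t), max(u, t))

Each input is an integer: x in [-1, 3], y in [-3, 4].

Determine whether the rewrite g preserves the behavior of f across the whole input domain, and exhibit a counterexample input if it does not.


Not equivalent: x=-1, y=-3 separates them (-3 vs -7).
f: t := 2 | (min(min(t, 9), (y + x)) < (-t)): true | x := -3 | u := 1 | iter i=2: | u := 1 | iter i=3: | u := 1 | result -3
g: t := 2 | ((-t) < min(min(t, 9), (y + x))): false | t := -2 | u := 1 | iter i=2: | u := 1 | iter i=3: | u := 1 | result -7
verdict: not equivalent; witness: x=-1, y=-3


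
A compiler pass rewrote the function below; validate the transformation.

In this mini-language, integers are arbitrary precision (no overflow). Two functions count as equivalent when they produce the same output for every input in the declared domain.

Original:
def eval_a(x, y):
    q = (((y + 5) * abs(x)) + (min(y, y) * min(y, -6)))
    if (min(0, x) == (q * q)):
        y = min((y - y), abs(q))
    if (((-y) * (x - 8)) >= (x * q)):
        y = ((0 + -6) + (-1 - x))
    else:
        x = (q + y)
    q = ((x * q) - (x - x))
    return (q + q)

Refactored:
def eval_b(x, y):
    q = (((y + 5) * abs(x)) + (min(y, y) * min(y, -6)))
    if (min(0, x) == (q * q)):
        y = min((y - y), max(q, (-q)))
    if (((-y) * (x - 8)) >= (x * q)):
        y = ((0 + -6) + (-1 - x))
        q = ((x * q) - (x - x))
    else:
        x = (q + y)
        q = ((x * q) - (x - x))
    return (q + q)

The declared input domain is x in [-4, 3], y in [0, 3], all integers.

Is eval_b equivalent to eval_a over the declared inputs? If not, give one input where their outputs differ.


Side by side, the visible changes include: min/max/abs usage differs, arithmetic usage differs, statement counts differ.
As a probe, take x=-4, y=1: eval_a runs q := 18 | (min(0, x) == (q * q)): false | (((-y) * (x - 8)) >= (x * q)): true | y := -3 | q := -72 | result -144; eval_b runs q := 18 | (min(0, x) == (q * q)): false | (((-y) * (x - 8)) >= (x * q)): true | y := -3 | q := -72 | result -144; both end at -144.
Checked all 32 inputs in the declared domain: the outputs agree on every one.
verdict: equivalent


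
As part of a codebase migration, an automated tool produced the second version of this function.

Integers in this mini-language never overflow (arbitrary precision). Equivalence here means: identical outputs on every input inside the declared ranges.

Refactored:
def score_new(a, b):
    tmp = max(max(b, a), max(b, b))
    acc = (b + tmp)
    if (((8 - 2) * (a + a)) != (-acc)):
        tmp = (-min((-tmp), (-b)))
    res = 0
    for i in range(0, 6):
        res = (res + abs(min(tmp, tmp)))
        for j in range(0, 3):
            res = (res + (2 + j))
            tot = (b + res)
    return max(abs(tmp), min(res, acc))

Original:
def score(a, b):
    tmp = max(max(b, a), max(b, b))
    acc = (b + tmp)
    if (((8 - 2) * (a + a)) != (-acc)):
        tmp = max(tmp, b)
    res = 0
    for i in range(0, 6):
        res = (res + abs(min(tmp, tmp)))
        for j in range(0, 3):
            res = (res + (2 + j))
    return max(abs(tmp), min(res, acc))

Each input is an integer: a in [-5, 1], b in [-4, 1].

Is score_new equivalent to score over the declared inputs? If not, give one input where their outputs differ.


This is a faithful refactor — statement counts differ; min/max/abs usage differs; local variable names differ; arithmetic usage differs, but the computed results match everywhere.
As a probe, take a=-3, b=-4: score runs tmp := -3 | acc := -7 | (((8 - 2) * (a + a)) != (-acc)): true | tmp := -3 | res := 0 | iter i=0: | res := 3 | iter j=0: | res := 5 | iter j=1: | res := 8 | iter j=2: | res := 12 | iter i=1: | res := 15 | iter j=0: | res := 17 | iter j=1: | res := 20 | iter j=2: | res := 24 | iter i=2: | res := 27 | iter j=0: | res := 29 | iter j=1: | res := 32 | iter j=2: | res := 36 | iter i=3: | res := 39 | iter j=0: | res := 41 | iter j=1: | res := 44 | iter j=2: | res := 48 | iter i=4: | res := 51 | iter j=0: | res := 53 | iter j=1: | res := 56 | iter j=2: | res := 60 | iter i=5: | res := 63 | iter j=0: | res := 65 | iter j=1: | res := 68 | iter j=2: | res := 72 | result 3; score_new runs tmp := -3 | acc := -7 | (((8 - 2) * (a + a)) != (-acc)): true | tmp := -3 | res := 0 | iter i=0: | res := 3 | iter j=0: | res := 5 | tot := 1 | iter j=1: | res := 8 | tot := 4 | iter j=2: | res := 12 | tot := 8 | iter i=1: | res := 15 | iter j=0: | res := 17 | tot := 13 | iter j=1: | res := 20 | tot := 16 | iter j=2: | res := 24 | tot := 20 | iter i=2: | res := 27 | iter j=0: | res := 29 | tot := 25 | iter j=1: | res := 32 | tot := 28 | iter j=2: | res := 36 | tot := 32 | iter i=3: | res := 39 | iter j=0: | res := 41 | tot := 37 | iter j=1: | res := 44 | tot := 40 | iter j=2: | res := 48 | tot := 44 | iter i=4: | res := 51 | iter j=0: | res := 53 | tot := 49 | iter j=1: | res := 56 | tot := 52 | iter j=2: | res := 60 | tot := 56 | iter i=5: | res := 63 | iter j=0: | res := 65 | tot := 61 | iter j=1: | res := 68 | tot := 64 | iter j=2: | res := 72 | tot := 68 | result 3; both end at 3.
Across all 42 domain points the two functions coincide.
verdict: equivalent


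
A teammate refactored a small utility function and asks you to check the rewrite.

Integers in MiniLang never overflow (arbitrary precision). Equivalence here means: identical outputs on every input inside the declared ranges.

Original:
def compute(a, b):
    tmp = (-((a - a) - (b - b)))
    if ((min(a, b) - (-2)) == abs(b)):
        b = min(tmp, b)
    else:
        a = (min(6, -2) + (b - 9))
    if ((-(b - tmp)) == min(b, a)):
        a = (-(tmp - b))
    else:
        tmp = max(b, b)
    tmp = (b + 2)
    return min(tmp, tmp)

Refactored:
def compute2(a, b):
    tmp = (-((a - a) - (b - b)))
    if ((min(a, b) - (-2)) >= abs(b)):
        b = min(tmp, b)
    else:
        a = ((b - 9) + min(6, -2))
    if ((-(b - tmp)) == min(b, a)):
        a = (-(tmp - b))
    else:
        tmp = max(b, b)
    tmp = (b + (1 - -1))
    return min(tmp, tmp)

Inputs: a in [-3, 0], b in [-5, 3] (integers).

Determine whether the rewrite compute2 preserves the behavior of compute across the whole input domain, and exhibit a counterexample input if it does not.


Take a=0, b=1.
compute: tmp=0, then ((min(a, b) - (-2)) == abs(b)) is false, then a=-10, then ((-(b - tmp)) == min(b, a)) is false, then tmp=1, then tmp=3, then returns 3
compute2: tmp=0, then ((min(a, b) - (-2)) >= abs(b)) is true, then b=0, then ((-(b - tmp)) == min(b, a)) is true, then a=0, then tmp=2, then returns 2
3 against 2: the behavior changed.
verdict: not equivalent; witness: a=0, b=1


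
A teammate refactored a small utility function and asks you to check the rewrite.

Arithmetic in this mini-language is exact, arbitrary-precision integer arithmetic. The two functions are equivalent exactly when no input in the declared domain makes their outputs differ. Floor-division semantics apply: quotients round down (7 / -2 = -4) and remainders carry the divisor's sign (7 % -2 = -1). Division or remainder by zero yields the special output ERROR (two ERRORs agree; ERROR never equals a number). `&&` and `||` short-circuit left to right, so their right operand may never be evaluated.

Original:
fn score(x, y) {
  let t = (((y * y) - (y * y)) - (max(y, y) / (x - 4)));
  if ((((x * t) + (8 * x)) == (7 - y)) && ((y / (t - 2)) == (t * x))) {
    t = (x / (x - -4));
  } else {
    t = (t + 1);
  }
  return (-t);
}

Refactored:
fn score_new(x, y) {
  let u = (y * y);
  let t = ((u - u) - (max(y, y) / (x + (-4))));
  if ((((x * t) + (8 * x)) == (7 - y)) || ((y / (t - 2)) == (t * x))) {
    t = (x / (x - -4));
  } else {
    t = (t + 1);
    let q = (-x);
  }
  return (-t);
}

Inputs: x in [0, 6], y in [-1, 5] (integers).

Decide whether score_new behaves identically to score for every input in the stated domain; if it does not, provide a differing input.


There is a counterexample at x=0, y=-1: -1 on one side, 0 on the other.
score: t = 0; ((((x * t) + (8 * x)) == (7 - y)) && ((y / (t - 2)) == (t * x))) -> false; t = 1; return -1
score_new: u = 1; t = 0; ((((x * t) + (8 * x)) == (7 - y)) || ((y / (t - 2)) == (t * x))) -> true; t = 0; return 0
verdict: not equivalent; witness: x=0, y=-1


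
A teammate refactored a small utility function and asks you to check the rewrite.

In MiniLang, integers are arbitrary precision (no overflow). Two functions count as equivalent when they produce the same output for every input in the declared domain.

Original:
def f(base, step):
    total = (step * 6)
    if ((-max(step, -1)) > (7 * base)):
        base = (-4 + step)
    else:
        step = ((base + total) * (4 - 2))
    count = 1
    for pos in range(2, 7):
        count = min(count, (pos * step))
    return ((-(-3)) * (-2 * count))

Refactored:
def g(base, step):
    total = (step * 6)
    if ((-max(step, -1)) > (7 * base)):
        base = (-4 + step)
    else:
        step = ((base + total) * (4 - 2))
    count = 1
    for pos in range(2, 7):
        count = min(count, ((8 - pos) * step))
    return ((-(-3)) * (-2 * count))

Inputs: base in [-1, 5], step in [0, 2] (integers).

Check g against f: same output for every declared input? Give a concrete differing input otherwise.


Equivalent — the differences include arithmetic usage differs; and constant usage differs, yet no declared input distinguishes the two.
Spot check at base=1, step=1 — f: total=6, then ((-max(step, -1)) > (7 * base)) is false, then step=14, then count=1, then (pos=2), then count=1, then (pos=3), then count=1, then (pos=4), then count=1, then (pos=5), then count=1, then (pos=6), then count=1, then returns -6. g: total=6, then ((-max(step, -1)) > (7 * base)) is false, then step=14, then count=1, then (pos=2), then count=1, then (pos=3), then count=1, then (pos=4), then count=1, then (pos=5), then count=1, then (pos=6), then count=1, then returns -6. Both give -6.
Across all 21 domain points the two functions coincide.
verdict: equivalent


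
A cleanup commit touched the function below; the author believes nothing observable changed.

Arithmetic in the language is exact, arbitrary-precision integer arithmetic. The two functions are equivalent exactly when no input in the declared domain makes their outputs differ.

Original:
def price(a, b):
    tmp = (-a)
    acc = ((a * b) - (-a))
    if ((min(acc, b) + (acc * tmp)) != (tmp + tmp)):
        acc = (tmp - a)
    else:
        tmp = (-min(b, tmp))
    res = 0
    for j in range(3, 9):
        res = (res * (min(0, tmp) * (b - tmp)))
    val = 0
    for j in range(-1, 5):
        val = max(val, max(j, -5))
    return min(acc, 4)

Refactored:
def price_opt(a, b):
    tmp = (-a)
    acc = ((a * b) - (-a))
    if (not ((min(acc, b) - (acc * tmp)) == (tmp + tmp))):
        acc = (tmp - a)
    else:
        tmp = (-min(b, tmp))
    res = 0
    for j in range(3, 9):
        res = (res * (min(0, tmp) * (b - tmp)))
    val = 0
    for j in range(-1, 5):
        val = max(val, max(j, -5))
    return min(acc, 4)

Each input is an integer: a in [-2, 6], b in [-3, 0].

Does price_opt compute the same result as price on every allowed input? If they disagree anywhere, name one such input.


The rewrite breaks on a=2, b=0, where the results are 2 and -4.
price: tmp := -2 | acc := 2 | ((min(acc, b) + (acc * tmp)) != (tmp + tmp)): false | tmp := 2 | res := 0 | iter j=3: | res := 0 | iter j=4: | res := 0 | iter j=5: | res := 0 | iter j=6: | res := 0 | iter j=7: | res := 0 | iter j=8: | res := 0 | val := 0 | iter j=-1: | val := 0 | iter j=0: | val := 0 | iter j=1: | val := 1 | iter j=2: | val := 2 | iter j=3: | val := 3 | iter j=4: | val := 4 | result 2
price_opt: tmp := -2 | acc := 2 | (not ((min(acc, b) - (acc * tmp)) == (tmp + tmp))): true | acc := -4 | res := 0 | iter j=3: | res := 0 | iter j=4: | res := 0 | iter j=5: | res := 0 | iter j=6: | res := 0 | iter j=7: | res := 0 | iter j=8: | res := 0 | val := 0 | iter j=-1: | val := 0 | iter j=0: | val := 0 | iter j=1: | val := 1 | iter j=2: | val := 2 | iter j=3: | val := 3 | iter j=4: | val := 4 | result -4
verdict: not equivalent; witness: a=2, b=0


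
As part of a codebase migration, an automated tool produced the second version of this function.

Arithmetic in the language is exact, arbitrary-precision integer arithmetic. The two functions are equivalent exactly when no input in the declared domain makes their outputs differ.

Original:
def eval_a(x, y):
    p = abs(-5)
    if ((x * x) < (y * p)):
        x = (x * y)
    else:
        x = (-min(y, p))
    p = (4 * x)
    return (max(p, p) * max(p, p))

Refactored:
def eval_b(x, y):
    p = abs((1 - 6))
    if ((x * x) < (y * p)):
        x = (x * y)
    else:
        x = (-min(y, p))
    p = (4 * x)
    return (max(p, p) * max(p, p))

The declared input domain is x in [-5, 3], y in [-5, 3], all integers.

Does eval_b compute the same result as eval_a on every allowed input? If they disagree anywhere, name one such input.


Behavior is preserved: although arithmetic usage differs, and constant usage differs, the outputs never diverge.
Tracing x=-3, y=-4: eval_a: p=5, then ((x * x) < (y * p)) is false, then x=4, then p=16, then returns 256 | eval_b: p=5, then ((x * x) < (y * p)) is false, then x=4, then p=16, then returns 256 — matching result 256.
Across all 81 domain points the two functions coincide.
verdict: equivalent


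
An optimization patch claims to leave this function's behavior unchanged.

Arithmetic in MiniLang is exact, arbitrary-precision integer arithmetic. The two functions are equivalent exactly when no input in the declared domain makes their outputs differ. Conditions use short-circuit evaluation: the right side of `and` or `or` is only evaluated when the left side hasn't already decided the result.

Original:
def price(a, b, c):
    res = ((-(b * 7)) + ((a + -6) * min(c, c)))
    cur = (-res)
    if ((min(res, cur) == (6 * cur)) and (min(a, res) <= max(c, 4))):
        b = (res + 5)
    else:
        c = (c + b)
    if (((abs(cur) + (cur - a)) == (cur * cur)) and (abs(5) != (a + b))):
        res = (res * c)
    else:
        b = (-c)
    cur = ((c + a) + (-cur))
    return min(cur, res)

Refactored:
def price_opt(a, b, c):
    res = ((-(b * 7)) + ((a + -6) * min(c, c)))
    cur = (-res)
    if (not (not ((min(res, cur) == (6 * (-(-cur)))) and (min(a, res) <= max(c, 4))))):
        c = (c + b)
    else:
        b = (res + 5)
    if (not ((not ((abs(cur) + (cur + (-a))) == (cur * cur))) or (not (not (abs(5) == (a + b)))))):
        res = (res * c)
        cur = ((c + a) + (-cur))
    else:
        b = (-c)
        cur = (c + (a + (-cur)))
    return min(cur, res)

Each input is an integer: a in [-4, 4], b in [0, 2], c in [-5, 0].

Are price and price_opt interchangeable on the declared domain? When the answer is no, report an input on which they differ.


The rewrite breaks on a=-4, b=1, c=-5, where the results are 35 and 34.
price: res=43, then cur=-43, then ((min(res, cur) == (6 * cur)) and (min(a, res) <= max(c, 4))) is false, then c=-4, then (((abs(cur) + (cur - a)) == (cur * cur)) and (abs(5) != (a + b))) is false, then b=4, then cur=35, then returns 35
price_opt: res=43, then cur=-43, then (not (not ((min(res, cur) == (6 * (-(-cur)))) and (min(a, res) <= max(c, 4))))) is false, then b=48, then (not ((not ((abs(cur) + (cur + (-a))) == (cur * cur))) or (not (not (abs(5) == (a + b)))))) is false, then b=5, then cur=34, then returns 34
verdict: not equivalent; witness: a=-4, b=1, c=-5


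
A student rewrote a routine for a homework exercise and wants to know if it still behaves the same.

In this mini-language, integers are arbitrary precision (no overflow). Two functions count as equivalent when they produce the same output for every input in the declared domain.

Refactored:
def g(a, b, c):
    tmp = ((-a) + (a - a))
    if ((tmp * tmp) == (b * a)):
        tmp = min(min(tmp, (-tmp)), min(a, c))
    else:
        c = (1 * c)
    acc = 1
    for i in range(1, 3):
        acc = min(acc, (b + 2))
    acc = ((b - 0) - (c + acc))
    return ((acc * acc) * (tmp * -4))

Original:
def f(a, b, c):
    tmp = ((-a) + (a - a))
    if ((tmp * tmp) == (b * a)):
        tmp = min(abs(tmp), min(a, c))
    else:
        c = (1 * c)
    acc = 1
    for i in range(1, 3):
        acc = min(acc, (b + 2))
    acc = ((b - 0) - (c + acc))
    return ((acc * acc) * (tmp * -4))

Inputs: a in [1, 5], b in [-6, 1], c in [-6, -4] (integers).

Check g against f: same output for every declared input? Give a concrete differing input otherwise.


Equivalent. Whatever the rewrite altered, no input in the stated domain can expose a difference.
Checked all 120 inputs in the declared domain: the outputs agree on every one.
Tracing a=1, b=-2, c=-5: f: tmp = -1; ((tmp * tmp) == (b * a)) -> false; c = -5; acc = 1; [i=1]; acc = 0; [i=2]; acc = 0; acc = 3; return 36 | g: tmp = -1; ((tmp * tmp) == (b * a)) -> false; c = -5; acc = 1; [i=1]; acc = 0; [i=2]; acc = 0; acc = 3; return 36 — matching result 36.
verdict: equivalent


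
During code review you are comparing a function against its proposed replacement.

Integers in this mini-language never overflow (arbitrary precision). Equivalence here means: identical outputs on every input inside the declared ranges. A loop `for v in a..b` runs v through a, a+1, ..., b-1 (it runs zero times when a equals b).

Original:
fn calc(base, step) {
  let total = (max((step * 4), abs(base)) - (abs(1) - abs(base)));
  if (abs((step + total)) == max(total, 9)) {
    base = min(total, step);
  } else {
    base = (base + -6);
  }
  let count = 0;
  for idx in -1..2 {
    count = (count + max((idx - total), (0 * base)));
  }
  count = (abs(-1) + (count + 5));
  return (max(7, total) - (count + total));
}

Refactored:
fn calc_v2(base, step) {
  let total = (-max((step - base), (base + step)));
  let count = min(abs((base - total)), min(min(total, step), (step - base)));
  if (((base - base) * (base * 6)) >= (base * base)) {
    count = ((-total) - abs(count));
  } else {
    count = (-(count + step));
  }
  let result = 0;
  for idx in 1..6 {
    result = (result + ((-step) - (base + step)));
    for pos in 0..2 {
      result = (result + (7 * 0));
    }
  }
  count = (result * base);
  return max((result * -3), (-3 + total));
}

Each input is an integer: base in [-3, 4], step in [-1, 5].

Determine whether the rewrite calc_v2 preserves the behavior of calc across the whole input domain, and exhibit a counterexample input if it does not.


Evaluate both at base=-3, step=-1.
calc: total becomes 5; next (abs((step + total)) == max(total, 9)) evaluates to false; next base becomes -9; next count becomes 0; next at idx=-1:; next count becomes 0; next at idx=0:; next count becomes 0; next at idx=1:; next count becomes 0; next count becomes 6; next final value -4
calc_v2: total becomes -2; next count becomes -2; next (((base - base) * (base * 6)) >= (base * base)) evaluates to false; next count becomes 3; next result becomes 0; next at idx=1:; next result becomes 5; next at pos=0:; next result becomes 5; next at pos=1:; next result becomes 5; next at idx=2:; next result becomes 10; next at pos=0:; next result becomes 10; next at pos=1:; next result becomes 10; next at idx=3:; next result becomes 15; next at pos=0:; next result becomes 15; next at pos=1:; next result becomes 15; next at idx=4:; next result becomes 20; next at pos=0:; next result becomes 20; next at pos=1:; next result becomes 20; next at idx=5:; next result becomes 25; next at pos=0:; next result becomes 25; next at pos=1:; next result becomes 25; next count becomes -75; next final value -5
-4 and -5 differ, so these are not the same function on this domain.
verdict: not equivalent; witness: base=-3, step=-1


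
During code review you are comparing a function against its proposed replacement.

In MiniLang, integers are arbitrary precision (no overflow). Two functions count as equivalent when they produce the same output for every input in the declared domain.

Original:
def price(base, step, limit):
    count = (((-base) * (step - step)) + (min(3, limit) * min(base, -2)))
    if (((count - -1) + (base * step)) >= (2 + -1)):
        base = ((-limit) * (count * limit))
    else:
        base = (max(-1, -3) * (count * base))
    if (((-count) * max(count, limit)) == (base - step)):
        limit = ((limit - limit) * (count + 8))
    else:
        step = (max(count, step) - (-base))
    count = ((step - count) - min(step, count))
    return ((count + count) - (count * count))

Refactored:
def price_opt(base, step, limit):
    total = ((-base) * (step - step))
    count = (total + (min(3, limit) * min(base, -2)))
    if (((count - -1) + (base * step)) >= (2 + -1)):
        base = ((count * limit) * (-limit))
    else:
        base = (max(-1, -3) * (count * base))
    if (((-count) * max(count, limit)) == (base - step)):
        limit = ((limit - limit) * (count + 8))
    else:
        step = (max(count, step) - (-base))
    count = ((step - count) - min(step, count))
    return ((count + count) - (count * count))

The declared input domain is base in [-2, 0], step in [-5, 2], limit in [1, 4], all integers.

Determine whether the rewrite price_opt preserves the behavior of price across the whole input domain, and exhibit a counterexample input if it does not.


This is a faithful refactor — local variable names differ, plus statement counts differ, but the computed results match everywhere.
As a probe, take base=-1, step=-2, limit=3: price runs count becomes -6; next (((count - -1) + (base * step)) >= (2 + -1)) evaluates to false; next base becomes -6; next (((-count) * max(count, limit)) == (base - step)) evaluates to false; next step becomes -8; next count becomes 6; next final value -24; price_opt runs total becomes 0; next count becomes -6; next (((count - -1) + (base * step)) >= (2 + -1)) evaluates to false; next base becomes -6; next (((-count) * max(count, limit)) == (base - step)) evaluates to false; next step becomes -8; next count becomes 6; next final value -24; both end at -24.
Checked all 96 inputs in the declared domain: the outputs agree on every one.
verdict: equivalent


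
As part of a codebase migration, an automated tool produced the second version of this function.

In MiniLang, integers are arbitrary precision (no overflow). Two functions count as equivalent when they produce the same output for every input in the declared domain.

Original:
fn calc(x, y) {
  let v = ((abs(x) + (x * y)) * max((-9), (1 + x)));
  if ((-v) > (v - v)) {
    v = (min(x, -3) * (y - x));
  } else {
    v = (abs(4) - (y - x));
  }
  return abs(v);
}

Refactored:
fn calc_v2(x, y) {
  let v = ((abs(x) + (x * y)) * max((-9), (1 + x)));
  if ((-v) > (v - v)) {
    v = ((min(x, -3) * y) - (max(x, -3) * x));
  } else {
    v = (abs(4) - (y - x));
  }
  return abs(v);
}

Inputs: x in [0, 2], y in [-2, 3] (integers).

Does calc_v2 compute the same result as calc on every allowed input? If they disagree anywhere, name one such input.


x=1, y=-2 yields 9 from calc but 5 from calc_v2.
verdict: not equivalent; witness: x=1, y=-2


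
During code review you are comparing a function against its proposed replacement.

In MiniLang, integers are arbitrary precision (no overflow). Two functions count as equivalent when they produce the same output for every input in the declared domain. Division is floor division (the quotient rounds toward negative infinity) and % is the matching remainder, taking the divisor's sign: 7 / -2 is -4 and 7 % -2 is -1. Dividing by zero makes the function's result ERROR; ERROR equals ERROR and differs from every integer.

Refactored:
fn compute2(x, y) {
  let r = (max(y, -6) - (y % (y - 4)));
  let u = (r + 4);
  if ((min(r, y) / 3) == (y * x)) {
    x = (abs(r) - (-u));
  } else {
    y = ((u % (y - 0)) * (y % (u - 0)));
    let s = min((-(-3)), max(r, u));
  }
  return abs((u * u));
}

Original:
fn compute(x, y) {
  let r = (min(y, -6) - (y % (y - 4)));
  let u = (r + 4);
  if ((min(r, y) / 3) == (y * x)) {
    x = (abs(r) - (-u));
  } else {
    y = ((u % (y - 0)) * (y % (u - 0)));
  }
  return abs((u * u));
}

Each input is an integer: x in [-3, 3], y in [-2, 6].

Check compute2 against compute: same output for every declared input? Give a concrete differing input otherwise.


The rewrite breaks on x=-3, y=-2, where the results are ERROR and 16.
compute: r=-4, then u=0, then ((min(r, y) / 3) == (y * x)) is false, then a zero divisor aborts: ERROR
compute2: r=0, then u=4, then ((min(r, y) / 3) == (y * x)) is false, then y=0, then s=3, then returns 16
verdict: not equivalent; witness: x=-3, y=-2


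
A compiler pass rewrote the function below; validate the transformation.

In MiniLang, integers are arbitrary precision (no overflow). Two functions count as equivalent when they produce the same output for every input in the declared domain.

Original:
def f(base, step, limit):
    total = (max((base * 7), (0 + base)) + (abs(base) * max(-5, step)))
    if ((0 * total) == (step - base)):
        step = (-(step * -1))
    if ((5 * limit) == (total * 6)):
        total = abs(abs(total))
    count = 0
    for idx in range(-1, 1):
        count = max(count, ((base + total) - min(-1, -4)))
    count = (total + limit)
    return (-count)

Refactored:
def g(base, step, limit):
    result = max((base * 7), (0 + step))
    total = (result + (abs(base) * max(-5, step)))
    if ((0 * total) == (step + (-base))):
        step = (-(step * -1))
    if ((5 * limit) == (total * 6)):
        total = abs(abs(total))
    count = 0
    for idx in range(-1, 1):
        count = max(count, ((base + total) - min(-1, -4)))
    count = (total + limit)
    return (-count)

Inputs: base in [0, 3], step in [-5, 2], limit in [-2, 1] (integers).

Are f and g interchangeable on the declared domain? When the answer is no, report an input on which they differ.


Evaluate both at base=0, step=1, limit=-2.
f: total becomes 0; next ((0 * total) == (step - base)) evaluates to false; next ((5 * limit) == (total * 6)) evaluates to false; next count becomes 0; next at idx=-1:; next count becomes 4; next at idx=0:; next count becomes 4; next count becomes -2; next final value 2
g: result becomes 1; next total becomes 1; next ((0 * total) == (step + (-base))) evaluates to false; next ((5 * limit) == (total * 6)) evaluates to false; next count becomes 0; next at idx=-1:; next count becomes 5; next at idx=0:; next count becomes 5; next count becomes -1; next final value 1
2 against 1: the behavior changed.
verdict: not equivalent; witness: base=0, step=1, limit=-2


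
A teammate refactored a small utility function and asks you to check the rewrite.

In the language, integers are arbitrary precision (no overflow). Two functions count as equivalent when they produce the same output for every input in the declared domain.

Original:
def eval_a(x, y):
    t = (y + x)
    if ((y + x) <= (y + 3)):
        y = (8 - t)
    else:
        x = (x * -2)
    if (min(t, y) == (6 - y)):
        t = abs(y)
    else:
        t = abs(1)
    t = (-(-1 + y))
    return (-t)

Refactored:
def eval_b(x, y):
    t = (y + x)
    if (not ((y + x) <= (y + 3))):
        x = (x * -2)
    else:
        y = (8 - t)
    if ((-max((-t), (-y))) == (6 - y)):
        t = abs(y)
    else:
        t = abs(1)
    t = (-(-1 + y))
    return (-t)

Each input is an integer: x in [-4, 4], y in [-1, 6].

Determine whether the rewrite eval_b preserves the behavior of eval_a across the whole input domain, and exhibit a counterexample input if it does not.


Behavior is preserved: although boolean connective usage differs; min/max/abs usage differs, the outputs never diverge.
As a probe, take x=-1, y=1: eval_a runs t := 0 | ((y + x) <= (y + 3)): true | y := 8 | (min(t, y) == (6 - y)): false | t := 1 | t := -7 | result 7; eval_b runs t := 0 | (not ((y + x) <= (y + 3))): false | y := 8 | ((-max((-t), (-y))) == (6 - y)): false | t := 1 | t := -7 | result 7; both end at 7.
Every one of the 72 inputs gives matching results.
verdict: equivalent
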